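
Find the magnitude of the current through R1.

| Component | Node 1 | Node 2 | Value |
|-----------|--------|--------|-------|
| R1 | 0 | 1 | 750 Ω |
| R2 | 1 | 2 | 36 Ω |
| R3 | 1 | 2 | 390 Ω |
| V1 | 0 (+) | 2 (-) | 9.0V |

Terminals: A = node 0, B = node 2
Nodal analysis, taking node 2 as the 0 V reference.
Source V1 fixes V_0 = 9 V.
KCL at each unknown node (sum of currents leaving = 0; resistances in Ω):
  Node 1: (V_1 - 9)/750 + (V_1 - 0)/36 + (V_1 - 0)/390 = 0
Collecting terms: 0.03168 × V_1 = 0.012  =>  V_1 = 0.3788 V
I_R1 = (V_0 - V_1)/R1 = (9 - 0.3788)/750 = 0.01149 A
|I_R1| = 0.01149 A

Final answer: |I_R1| = 0.01149 A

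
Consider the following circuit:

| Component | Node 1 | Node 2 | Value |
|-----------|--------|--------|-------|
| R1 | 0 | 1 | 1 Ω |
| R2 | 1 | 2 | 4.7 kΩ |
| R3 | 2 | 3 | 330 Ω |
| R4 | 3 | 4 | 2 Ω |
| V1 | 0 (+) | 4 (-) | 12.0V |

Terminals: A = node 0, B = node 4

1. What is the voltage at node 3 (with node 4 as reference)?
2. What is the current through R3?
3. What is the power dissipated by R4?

Nodal analysis, taking node 4 as the 0 V reference.
Source V1 fixes V_0 = 12 V.
KCL at each unknown node (sum of currents leaving = 0; resistances in Ω):
  Node 1: (V_1 - 12)/1 + (V_1 - V_2)/4700 = 0
  Node 2: (V_2 - V_1)/4700 + (V_2 - V_3)/330 = 0
  Node 3: (V_3 - V_2)/330 + (V_3 - 0)/2 = 0
Collecting terms (coefficients in siemens):
  1·V_1 - 0.0002128·V_2 = 12
  0.003243·V_2 - 0.0002128·V_1 - 0.00303·V_3 = 0
  0.503·V_3 - 0.00303·V_2 = 0
Solving these 3 simultaneous equations (Gaussian elimination) gives:
  V_1 = 12 V, V_2 = 0.7916 V, V_3 = 0.004769 V
Part 1:
  Read off the nodal solution: V_3 = 0.004769 V
Part 2:
  I_R3 = (V_2 - V_3)/R3 = (0.7916 - 0.004769)/330 = 0.002384 A
  Magnitude: I_R3 = 0.002384 A
Part 3:
  I_R4 = (V_3 - V_4)/R4 = (0.004769 - 0)/2 = 0.002384 A
  P_R4 = I_R4² × R4 = (0.002384)² × 2 = 0.00001137 W

Final answers:
1. V_3 = 0.004769 V
2. I_R3 = 0.002384 A
3. P_R4 = 1.137e-05 W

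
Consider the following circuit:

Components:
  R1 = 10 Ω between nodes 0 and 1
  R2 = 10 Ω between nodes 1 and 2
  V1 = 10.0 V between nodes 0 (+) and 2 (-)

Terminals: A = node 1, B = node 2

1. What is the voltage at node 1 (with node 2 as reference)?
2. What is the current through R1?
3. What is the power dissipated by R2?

Nodal analysis, taking node 2 as the 0 V reference.
Source V1 fixes V_0 = 10 V.
KCL at each unknown node (sum of currents leaving = 0; resistances in Ω):
  Node 1: (V_1 - 10)/10 + (V_1 - 0)/10 = 0
Collecting terms: 0.2 × V_1 = 1  =>  V_1 = 5 V
Part 1:
  Read off the nodal solution: V_1 = 5 V
Part 2:
  I_R1 = (V_0 - V_1)/R1 = (10 - 5)/10 = 0.5 A
  Magnitude: I_R1 = 0.5 A
Part 3:
  I_R2 = (V_1 - V_2)/R2 = (5 - 0)/10 = 0.5 A
  P_R2 = I_R2² × R2 = (0.5)² × 10 = 2.5 W

Final answers:
1. V_1 = 5 V
2. I_R1 = 0.5 A
3. P_R2 = 2.5 W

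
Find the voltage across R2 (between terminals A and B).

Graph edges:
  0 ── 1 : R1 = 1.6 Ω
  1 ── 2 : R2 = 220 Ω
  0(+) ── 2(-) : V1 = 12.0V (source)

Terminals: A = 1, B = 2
R1 and R2 are in series across V1 (node 0 → node 1 → node 2), and the output A–B is taken across R2, so this is a voltage divider.
Series current: I = V1/(R1 + R2) = 12/(1.6 + 220) = 12/221.6 = 0.05415 A
V_R2 = I × R2 = V1 × R2/(R1 + R2) = 12 × 220/221.6 = 11.91 V

Final answer: 11.91 V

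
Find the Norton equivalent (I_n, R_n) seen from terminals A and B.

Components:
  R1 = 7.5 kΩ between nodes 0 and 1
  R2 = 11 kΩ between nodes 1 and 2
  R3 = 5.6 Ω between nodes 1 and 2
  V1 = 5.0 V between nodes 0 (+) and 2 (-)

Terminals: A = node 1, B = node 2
Find the Thévenin equivalent first; then I_n = V_th/R_th and R_n = R_th.
Step 1 — V_th is the open-circuit voltage V_A - V_B (nothing connected across the terminals).
Nodal analysis, taking node 2 as the 0 V reference.
Source V1 fixes V_0 = 5 V.
KCL at each unknown node (sum of currents leaving = 0; resistances in Ω):
  Node 1: (V_1 - 5)/7500 + (V_1 - 0)/11000 + (V_1 - 0)/5.6 = 0
Collecting terms: 0.1788 × V_1 = 0.0006667  =>  V_1 = 0.003729 V
V_th = V_1 - V_2 = 0.003729 - 0 = 0.003729 V
Step 2 — R_th: zero the source — replace V1 by a short circuit (node 2 merges into node 0) — and find the resistance seen between A (node 1) and B (node 0).
Reduce the network between node 1 (A) and node 0 (B) by series/parallel combination:
  Rp1 = R1 ‖ R2 ‖ R3 (parallel, all between nodes 0 and 1) = 1/(1/7500 + 1/11000 + 1/5.6) = 5.593 Ω
R_th = 5.593 Ω
I_n = V_th/R_th = 0.003729/5.593 = 0.0006667 A, and R_n = R_th = 5.593 Ω

Final answer: I_n = 0.0006667 A, R_n = 5.593 Ω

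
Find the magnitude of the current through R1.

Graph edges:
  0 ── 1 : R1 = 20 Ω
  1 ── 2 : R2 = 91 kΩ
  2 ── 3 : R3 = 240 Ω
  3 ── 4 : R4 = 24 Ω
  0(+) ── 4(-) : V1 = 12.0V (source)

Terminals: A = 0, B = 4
Nodal analysis, taking node 4 as the 0 V reference.
Source V1 fixes V_0 = 12 V.
KCL at each unknown node (sum of currents leaving = 0; resistances in Ω):
  Node 1: (V_1 - 12)/20 + (V_1 - V_2)/91000 = 0
  Node 2: (V_2 - V_1)/91000 + (V_2 - V_3)/240 = 0
  Node 3: (V_3 - V_2)/240 + (V_3 - 0)/24 = 0
Collecting terms (coefficients in siemens):
  0.05001·V_1 - 0.00001099·V_2 = 0.6
  0.004178·V_2 - 0.00001099·V_1 - 0.004167·V_3 = 0
  0.04583·V_3 - 0.004167·V_2 = 0
Solving these 3 simultaneous equations (Gaussian elimination) gives:
  V_1 = 12 V, V_2 = 0.0347 V, V_3 = 0.003155 V
I_R1 = (V_0 - V_1)/R1 = (12 - 12)/20 = 0.0001315 A
|I_R1| = 0.0001315 A

Final answer: |I_R1| = 0.0001315 A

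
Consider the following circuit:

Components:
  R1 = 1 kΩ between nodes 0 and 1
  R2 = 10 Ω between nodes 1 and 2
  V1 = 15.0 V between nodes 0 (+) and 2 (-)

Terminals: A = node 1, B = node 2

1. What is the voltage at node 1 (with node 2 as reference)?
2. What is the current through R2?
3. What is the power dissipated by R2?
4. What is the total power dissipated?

Nodal analysis, taking node 2 as the 0 V reference.
Source V1 fixes V_0 = 15 V.
KCL at each unknown node (sum of currents leaving = 0; resistances in Ω):
  Node 1: (V_1 - 15)/1000 + (V_1 - 0)/10 = 0
Collecting terms: 0.101 × V_1 = 0.015  =>  V_1 = 0.1485 V
Part 1:
  Read off the nodal solution: V_1 = 0.1485 V
Part 2:
  I_R2 = (V_1 - V_2)/R2 = (0.1485 - 0)/10 = 0.01485 A
  Magnitude: I_R2 = 0.01485 A
Part 3:
  I_R2 = (V_1 - V_2)/R2 = (0.1485 - 0)/10 = 0.01485 A
  P_R2 = I_R2² × R2 = (0.01485)² × 10 = 0.002206 W
Part 4:
  Power in each resistor, P = (ΔV)²/R:
    P_R1 = (15 - 0.1485)²/1000 = 0.2206 W
    P_R2 = (0.1485 - 0)²/10 = 0.002206 W
  P_total = P_R1 + P_R2 = 0.2228 W

Final answers:
1. V_1 = 0.1485 V
2. I_R2 = 0.01485 A
3. P_R2 = 0.002206 W
4. P_total = 0.2228 W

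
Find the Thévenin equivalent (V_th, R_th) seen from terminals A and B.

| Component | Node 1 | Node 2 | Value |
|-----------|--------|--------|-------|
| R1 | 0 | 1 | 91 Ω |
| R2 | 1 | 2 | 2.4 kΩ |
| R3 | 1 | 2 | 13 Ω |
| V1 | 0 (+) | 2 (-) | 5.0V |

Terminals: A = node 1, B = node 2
Step 1 — V_th is the open-circuit voltage V_A - V_B (nothing connected across the terminals).
Nodal analysis, taking node 2 as the 0 V reference.
Source V1 fixes V_0 = 5 V.
KCL at each unknown node (sum of currents leaving = 0; resistances in Ω):
  Node 1: (V_1 - 5)/91 + (V_1 - 0)/2400 + (V_1 - 0)/13 = 0
Collecting terms: 0.08833 × V_1 = 0.05495  =>  V_1 = 0.6221 V
V_th = V_1 - V_2 = 0.6221 - 0 = 0.6221 V
Step 2 — R_th: zero the source — replace V1 by a short circuit (node 2 merges into node 0) — and find the resistance seen between A (node 1) and B (node 0).
Reduce the network between node 1 (A) and node 0 (B) by series/parallel combination:
  Rp1 = R1 ‖ R2 ‖ R3 (parallel, all between nodes 0 and 1) = 1/(1/91 + 1/2400 + 1/13) = 11.32 Ω
R_th = 11.32 Ω

Final answer: V_th = 0.6221 V, R_th = 11.32 Ω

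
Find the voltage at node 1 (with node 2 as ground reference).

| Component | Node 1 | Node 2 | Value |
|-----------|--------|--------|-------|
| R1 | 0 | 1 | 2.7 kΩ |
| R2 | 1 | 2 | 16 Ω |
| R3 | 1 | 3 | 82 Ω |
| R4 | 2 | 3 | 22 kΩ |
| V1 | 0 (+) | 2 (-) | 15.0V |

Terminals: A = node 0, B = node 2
Nodal analysis, taking node 2 as the 0 V reference.
Source V1 fixes V_0 = 15 V.
KCL at each unknown node (sum of currents leaving = 0; resistances in Ω):
  Node 1: (V_1 - 15)/2700 + (V_1 - 0)/16 + (V_1 - V_3)/82 = 0
  Node 3: (V_3 - V_1)/82 + (V_3 - 0)/22000 = 0
Collecting terms (coefficients in siemens):
  0.07507·V_1 - 0.0122·V_3 = 0.005556
  0.01224·V_3 - 0.0122·V_1 = 0
Determinant D = (0.07507)(0.01224) - (-0.0122)(-0.0122) = 0.0007701
V_1 = [(0.005556)(0.01224) - (-0.0122)(0)]/D = 0.0883 V
V_3 = [(0.07507)(0) - (0.005556)(-0.0122)]/D = 0.08797 V
The requested potential is V_1 = 0.0883 V.

Final answer: V_1 = 0.0883 V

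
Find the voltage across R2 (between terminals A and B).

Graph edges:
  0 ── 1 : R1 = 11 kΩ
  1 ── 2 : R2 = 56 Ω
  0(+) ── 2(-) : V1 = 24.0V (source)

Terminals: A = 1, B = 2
R1 and R2 are in series across V1 (node 0 → node 1 → node 2), and the output A–B is taken across R2, so this is a voltage divider.
Series current: I = V1/(R1 + R2) = 24/(11000 + 56) = 24/11060 = 0.002171 A
V_R2 = I × R2 = V1 × R2/(R1 + R2) = 24 × 56/11060 = 0.1216 V

Final answer: 0.1216 V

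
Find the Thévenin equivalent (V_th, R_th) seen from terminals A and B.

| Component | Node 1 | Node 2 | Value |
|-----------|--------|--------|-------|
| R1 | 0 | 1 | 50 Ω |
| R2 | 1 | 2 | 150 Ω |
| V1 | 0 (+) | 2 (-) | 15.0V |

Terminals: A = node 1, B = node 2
Step 1 — V_th is the open-circuit voltage V_A - V_B (nothing connected across the terminals).
Nodal analysis, taking node 2 as the 0 V reference.
Source V1 fixes V_0 = 15 V.
KCL at each unknown node (sum of currents leaving = 0; resistances in Ω):
  Node 1: (V_1 - 15)/50 + (V_1 - 0)/150 = 0
Collecting terms: 0.02667 × V_1 = 0.3  =>  V_1 = 11.25 V
V_th = V_1 - V_2 = 11.25 - 0 = 11.25 V
Step 2 — R_th: zero the source — replace V1 by a short circuit (node 2 merges into node 0) — and find the resistance seen between A (node 1) and B (node 0).
Reduce the network between node 1 (A) and node 0 (B) by series/parallel combination:
  Rp1 = R1 ‖ R2 (parallel, both between nodes 0 and 1) = 1/(1/50 + 1/150) = 37.5 Ω
R_th = 37.5 Ω

Final answer: V_th = 11.25 V, R_th = 37.5 Ω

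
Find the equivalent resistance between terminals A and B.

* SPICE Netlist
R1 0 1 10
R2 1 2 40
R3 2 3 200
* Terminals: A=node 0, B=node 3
Reduce the network between node 0 (A) and node 3 (B) by series/parallel combination:
  Rs1 = R1 + R2 (series, joined only at node 1) = 10 + 40 = 50 Ω
  Rs2 = R3 + Rs1 (series, joined only at node 2) = 200 + 50 = 250 Ω
R_eq = 250 Ω

Final answer: 250 Ω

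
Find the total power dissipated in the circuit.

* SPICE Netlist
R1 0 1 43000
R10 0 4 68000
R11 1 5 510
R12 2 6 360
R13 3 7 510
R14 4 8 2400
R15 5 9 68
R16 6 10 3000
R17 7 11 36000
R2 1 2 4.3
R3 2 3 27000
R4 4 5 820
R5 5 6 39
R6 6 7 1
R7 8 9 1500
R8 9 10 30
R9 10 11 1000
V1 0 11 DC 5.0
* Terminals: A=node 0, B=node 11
Nodal analysis, taking node 11 as the 0 V reference.
Source V1 fixes V_0 = 5 V.
KCL at each unknown node (sum of currents leaving = 0; resistances in Ω):
  Node 1: (V_1 - 5)/43000 + (V_1 - V_2)/4.3 + (V_1 - V_5)/510 = 0
  Node 2: (V_2 - V_1)/4.3 + (V_2 - V_3)/27000 + (V_2 - V_6)/360 = 0
  Node 3: (V_3 - V_2)/27000 + (V_3 - V_7)/510 = 0
  Node 4: (V_4 - V_5)/820 + (V_4 - 5)/68000 + (V_4 - V_8)/2400 = 0
  Node 5: (V_5 - V_4)/820 + (V_5 - V_6)/39 + (V_5 - V_1)/510 + (V_5 - V_9)/68 = 0
  Node 6: (V_6 - V_5)/39 + (V_6 - V_7)/1 + (V_6 - V_2)/360 + (V_6 - V_10)/3000 = 0
  Node 7: (V_7 - V_6)/1 + (V_7 - V_3)/510 + (V_7 - 0)/36000 = 0
  Node 8: (V_8 - V_9)/1500 + (V_8 - V_4)/2400 = 0
  Node 9: (V_9 - V_8)/1500 + (V_9 - V_10)/30 + (V_9 - V_5)/68 = 0
  Node 10: (V_10 - V_9)/30 + (V_10 - 0)/1000 + (V_10 - V_6)/3000 = 0
Collecting terms (coefficients in siemens):
  0.2345·V_1 - 0.2326·V_2 - 0.001961·V_5 = 0.0001163
  0.2354·V_2 - 0.2326·V_1 - 0.00003704·V_3 - 0.002778·V_6 = 0
  0.001998·V_3 - 0.00003704·V_2 - 0.001961·V_7 = 0
  0.001651·V_4 - 0.00122·V_5 - 0.0004167·V_8 = 0.00007353
  0.04353·V_5 - 0.001961·V_1 - 0.00122·V_4 - 0.02564·V_6 - 0.01471·V_9 = 0
  1.029·V_6 - 0.002778·V_2 - 0.02564·V_5 - 1·V_7 - 0.0003333·V_10 = 0
  1.002·V_7 - 0.001961·V_3 - 1·V_6 = 0
  0.001083·V_8 - 0.0004167·V_4 - 0.0006667·V_9 = 0
  0.04871·V_9 - 0.01471·V_5 - 0.0006667·V_8 - 0.03333·V_10 = 0
  0.03467·V_10 - 0.0003333·V_6 - 0.03333·V_9 = 0
Solving these 10 simultaneous equations (Gaussian elimination) gives:
  V_1 = 0.2162 V, V_2 = 0.216 V, V_3 = 0.194 V, V_4 = 0.2372 V
  V_5 = 0.1916 V, V_6 = 0.1936 V, V_7 = 0.1936 V, V_8 = 0.2026 V
  V_9 = 0.181 V, V_10 = 0.1759 V
Power in each resistor, P = (ΔV)²/R:
  P_R1 = (5 - 0.2162)²/43000 = 0.0005322 W
  P_R2 = (0.2162 - 0.216)²/4.3 = 0.00000001703 W
  P_R3 = (0.216 - 0.194)²/27000 = 0.00000001785 W
  P_R4 = (0.2372 - 0.1916)²/820 = 0.000002538 W
  P_R5 = (0.1916 - 0.1936)²/39 = 0.000000104 W
  P_R6 = (0.1936 - 0.1936)²/1 = 0.00000000002084 W
  P_R7 = (0.2026 - 0.181)²/1500 = 0.0000003115 W
  P_R8 = (0.181 - 0.1759)²/30 = 0.0000008671 W
  P_R9 = (0.1759 - 0)²/1000 = 0.00003095 W
  P_R10 = (5 - 0.2372)²/68000 = 0.0003336 W
  P_R11 = (0.2162 - 0.1916)²/510 = 0.000001191 W
  P_R12 = (0.216 - 0.1936)²/360 = 0.000001389 W
  P_R13 = (0.194 - 0.1936)²/510 = 0.0000000003371 W
  P_R14 = (0.2372 - 0.2026)²/2400 = 0.0000004983 W
  P_R15 = (0.1916 - 0.181)²/68 = 0.000001646 W
  P_R16 = (0.1936 - 0.1759)²/3000 = 0.0000001044 W
  P_R17 = (0.1936 - 0)²/36000 = 0.000001041 W
P_total = P_R1 + P_R2 + P_R3 + P_R4 + P_R5 + P_R6 + P_R7 + P_R8 + P_R9 + P_R10 + P_R11 + P_R12 + P_R13 + P_R14 + P_R15 + P_R16 + P_R17 = 0.0009065 W

Final answer: 0.0009065 W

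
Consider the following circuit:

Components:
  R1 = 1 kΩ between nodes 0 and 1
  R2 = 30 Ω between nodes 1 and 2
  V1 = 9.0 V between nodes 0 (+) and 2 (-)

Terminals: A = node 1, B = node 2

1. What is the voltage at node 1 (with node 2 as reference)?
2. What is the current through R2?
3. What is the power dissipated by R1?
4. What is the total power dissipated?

Nodal analysis, taking node 2 as the 0 V reference.
Source V1 fixes V_0 = 9 V.
KCL at each unknown node (sum of currents leaving = 0; resistances in Ω):
  Node 1: (V_1 - 9)/1000 + (V_1 - 0)/30 = 0
Collecting terms: 0.03433 × V_1 = 0.009  =>  V_1 = 0.2621 V
Part 1:
  Read off the nodal solution: V_1 = 0.2621 V
Part 2:
  I_R2 = (V_1 - V_2)/R2 = (0.2621 - 0)/30 = 0.008738 A
  Magnitude: I_R2 = 0.008738 A
Part 3:
  I_R1 = (V_0 - V_1)/R1 = (9 - 0.2621)/1000 = 0.008738 A
  P_R1 = I_R1² × R1 = (0.008738)² × 1000 = 0.07635 W
Part 4:
  Power in each resistor, P = (ΔV)²/R:
    P_R1 = (9 - 0.2621)²/1000 = 0.07635 W
    P_R2 = (0.2621 - 0)²/30 = 0.002291 W
  P_total = P_R1 + P_R2 = 0.07864 W

Final answers:
1. V_1 = 0.2621 V
2. I_R2 = 0.008738 A
3. P_R1 = 0.07635 W
4. P_total = 0.07864 W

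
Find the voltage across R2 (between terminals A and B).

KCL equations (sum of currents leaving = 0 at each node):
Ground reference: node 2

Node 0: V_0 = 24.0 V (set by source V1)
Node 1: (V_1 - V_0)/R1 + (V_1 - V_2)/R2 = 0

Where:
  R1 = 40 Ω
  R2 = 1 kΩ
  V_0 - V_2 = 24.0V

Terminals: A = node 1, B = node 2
R1 and R2 are in series across V1 (node 0 → node 1 → node 2), and the output A–B is taken across R2, so this is a voltage divider.
Series current: I = V1/(R1 + R2) = 24/(40 + 1000) = 24/1040 = 0.02308 A
V_R2 = I × R2 = V1 × R2/(R1 + R2) = 24 × 1000/1040 = 23.08 V

Final answer: 23.08 V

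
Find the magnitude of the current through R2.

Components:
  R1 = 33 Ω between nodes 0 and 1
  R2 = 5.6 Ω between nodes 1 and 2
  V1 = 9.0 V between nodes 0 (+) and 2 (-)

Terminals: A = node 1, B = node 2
Nodal analysis, taking node 2 as the 0 V reference.
Source V1 fixes V_0 = 9 V.
KCL at each unknown node (sum of currents leaving = 0; resistances in Ω):
  Node 1: (V_1 - 9)/33 + (V_1 - 0)/5.6 = 0
Collecting terms: 0.2089 × V_1 = 0.2727  =>  V_1 = 1.306 V
I_R2 = (V_1 - V_2)/R2 = (1.306 - 0)/5.6 = 0.2332 A
|I_R2| = 0.2332 A

Final answer: |I_R2| = 0.2332 A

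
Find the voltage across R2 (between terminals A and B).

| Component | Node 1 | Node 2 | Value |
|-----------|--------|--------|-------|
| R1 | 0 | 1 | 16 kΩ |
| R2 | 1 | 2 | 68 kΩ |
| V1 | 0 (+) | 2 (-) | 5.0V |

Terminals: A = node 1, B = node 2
R1 and R2 are in series across V1 (node 0 → node 1 → node 2), and the output A–B is taken across R2, so this is a voltage divider.
Series current: I = V1/(R1 + R2) = 5/(16000 + 68000) = 5/84000 = 0.00005952 A
V_R2 = I × R2 = V1 × R2/(R1 + R2) = 5 × 68000/84000 = 4.048 V

Final answer: 4.048 V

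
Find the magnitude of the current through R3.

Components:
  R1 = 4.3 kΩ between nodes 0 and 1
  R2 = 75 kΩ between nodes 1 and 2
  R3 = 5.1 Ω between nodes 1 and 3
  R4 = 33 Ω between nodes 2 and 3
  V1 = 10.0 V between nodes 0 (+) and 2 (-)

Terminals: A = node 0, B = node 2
Nodal analysis, taking node 2 as the 0 V reference.
Source V1 fixes V_0 = 10 V.
KCL at each unknown node (sum of currents leaving = 0; resistances in Ω):
  Node 1: (V_1 - 10)/4300 + (V_1 - 0)/75000 + (V_1 - V_3)/5.1 = 0
  Node 3: (V_3 - V_1)/5.1 + (V_3 - 0)/33 = 0
Collecting terms (coefficients in siemens):
  0.1963·V_1 - 0.1961·V_3 = 0.002326
  0.2264·V_3 - 0.1961·V_1 = 0
Determinant D = (0.1963)(0.2264) - (-0.1961)(-0.1961) = 0.005997
V_1 = [(0.002326)(0.2264) - (-0.1961)(0)]/D = 0.08778 V
V_3 = [(0.1963)(0) - (0.002326)(-0.1961)]/D = 0.07603 V
I_R3 = (V_1 - V_3)/R3 = (0.08778 - 0.07603)/5.1 = 0.002304 A
|I_R3| = 0.002304 A

Final answer: |I_R3| = 0.002304 A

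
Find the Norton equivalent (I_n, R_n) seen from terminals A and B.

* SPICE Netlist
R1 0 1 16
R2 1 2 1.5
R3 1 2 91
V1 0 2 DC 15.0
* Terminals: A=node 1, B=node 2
Find the Thévenin equivalent first; then I_n = V_th/R_th and R_n = R_th.
Step 1 — V_th is the open-circuit voltage V_A - V_B (nothing connected across the terminals).
Nodal analysis, taking node 2 as the 0 V reference.
Source V1 fixes V_0 = 15 V.
KCL at each unknown node (sum of currents leaving = 0; resistances in Ω):
  Node 1: (V_1 - 15)/16 + (V_1 - 0)/1.5 + (V_1 - 0)/91 = 0
Collecting terms: 0.7402 × V_1 = 0.9375  =>  V_1 = 1.267 V
V_th = V_1 - V_2 = 1.267 - 0 = 1.267 V
Step 2 — R_th: zero the source — replace V1 by a short circuit (node 2 merges into node 0) — and find the resistance seen between A (node 1) and B (node 0).
Reduce the network between node 1 (A) and node 0 (B) by series/parallel combination:
  Rp1 = R1 ‖ R2 ‖ R3 (parallel, all between nodes 0 and 1) = 1/(1/16 + 1/1.5 + 1/91) = 1.351 Ω
R_th = 1.351 Ω
I_n = V_th/R_th = 1.267/1.351 = 0.9375 A, and R_n = R_th = 1.351 Ω

Final answer: I_n = 0.9375 A, R_n = 1.351 Ω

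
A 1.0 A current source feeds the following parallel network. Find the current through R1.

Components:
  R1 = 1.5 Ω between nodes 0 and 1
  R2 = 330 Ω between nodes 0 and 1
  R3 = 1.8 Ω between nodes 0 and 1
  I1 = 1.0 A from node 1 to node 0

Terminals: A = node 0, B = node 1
All resistors sit directly between nodes 0 and 1, so they are in parallel and share one voltage V; the full source current 1 A splits among them.
1/R_par = 1/1.5 + 1/330 + 1/1.8 = 1.225 S  =>  R_par = 0.8162 Ω
V = I × R_par = 1 × 0.8162 = 0.8162 V
I_R1 = V/R1 = 0.8162/1.5 = 0.5441 A

Final answer: 0.5441 A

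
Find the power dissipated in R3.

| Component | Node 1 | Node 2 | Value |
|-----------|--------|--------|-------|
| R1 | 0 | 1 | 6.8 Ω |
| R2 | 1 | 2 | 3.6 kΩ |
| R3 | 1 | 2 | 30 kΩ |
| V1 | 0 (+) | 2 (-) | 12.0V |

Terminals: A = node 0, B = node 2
Nodal analysis, taking node 2 as the 0 V reference.
Source V1 fixes V_0 = 12 V.
KCL at each unknown node (sum of currents leaving = 0; resistances in Ω):
  Node 1: (V_1 - 12)/6.8 + (V_1 - 0)/3600 + (V_1 - 0)/30000 = 0
Collecting terms: 0.1474 × V_1 = 1.765  =>  V_1 = 11.97 V
I_R3 = (V_1 - V_2)/R3 = (11.97 - 0)/30000 = 0.0003992 A
P_R3 = I_R3² × R3 = (0.0003992)² × 30000 = 0.00478 W

Final answer: 0.00478 W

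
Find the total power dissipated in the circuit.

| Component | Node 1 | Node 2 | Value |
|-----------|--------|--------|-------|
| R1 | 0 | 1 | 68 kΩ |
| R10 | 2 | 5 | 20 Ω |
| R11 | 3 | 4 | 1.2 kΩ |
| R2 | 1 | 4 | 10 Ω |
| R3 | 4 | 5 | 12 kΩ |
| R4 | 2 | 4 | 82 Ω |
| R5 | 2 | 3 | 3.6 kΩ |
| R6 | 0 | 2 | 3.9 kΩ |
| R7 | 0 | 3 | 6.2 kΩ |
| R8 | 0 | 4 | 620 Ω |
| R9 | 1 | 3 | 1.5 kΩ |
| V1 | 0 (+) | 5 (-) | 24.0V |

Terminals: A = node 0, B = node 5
Nodal analysis, taking node 5 as the 0 V reference.
Source V1 fixes V_0 = 24 V.
KCL at each unknown node (sum of currents leaving = 0; resistances in Ω):
  Node 1: (V_1 - 24)/68000 + (V_1 - V_4)/10 + (V_1 - V_3)/1500 = 0
  Node 2: (V_2 - V_4)/82 + (V_2 - V_3)/3600 + (V_2 - 24)/3900 + (V_2 - 0)/20 = 0
  Node 3: (V_3 - V_2)/3600 + (V_3 - 24)/6200 + (V_3 - V_1)/1500 + (V_3 - V_4)/1200 = 0
  Node 4: (V_4 - V_1)/10 + (V_4 - 0)/12000 + (V_4 - V_2)/82 + (V_4 - 24)/620 + (V_4 - V_3)/1200 = 0
Collecting terms (coefficients in siemens):
  0.1007·V_1 - 0.0006667·V_3 - 0.1·V_4 = 0.0003529
  0.06273·V_2 - 0.0002778·V_3 - 0.0122·V_4 = 0.006154
  0.001939·V_3 - 0.0006667·V_1 - 0.0002778·V_2 - 0.0008333·V_4 = 0.003871
  0.1147·V_4 - 0.1·V_1 - 0.0122·V_2 - 0.0008333·V_3 = 0.03871
Solving these 4 simultaneous equations (Gaussian elimination) gives:
  V_1 = 3.691 V, V_2 = 0.8355 V, V_3 = 4.967 V, V_4 = 3.68 V
Power in each resistor, P = (ΔV)²/R:
  P_R1 = (24 - 3.691)²/68000 = 0.006065 W
  P_R2 = (3.691 - 3.68)²/10 = 0.0000132 W
  P_R3 = (3.68 - 0)²/12000 = 0.001129 W
  P_R4 = (0.8355 - 3.68)²/82 = 0.09867 W
  P_R5 = (0.8355 - 4.967)²/3600 = 0.004741 W
  P_R6 = (24 - 0.8355)²/3900 = 0.1376 W
  P_R7 = (24 - 4.967)²/6200 = 0.05843 W
  P_R8 = (24 - 3.68)²/620 = 0.666 W
  P_R9 = (3.691 - 4.967)²/1500 = 0.001084 W
  P_R10 = (0.8355 - 0)²/20 = 0.0349 W
  P_R11 = (4.967 - 3.68)²/1200 = 0.00138 W
P_total = P_R1 + P_R2 + P_R3 + P_R4 + P_R5 + P_R6 + P_R7 + P_R8 + P_R9 + P_R10 + P_R11 = 1.01 W

Final answer: 1.01 W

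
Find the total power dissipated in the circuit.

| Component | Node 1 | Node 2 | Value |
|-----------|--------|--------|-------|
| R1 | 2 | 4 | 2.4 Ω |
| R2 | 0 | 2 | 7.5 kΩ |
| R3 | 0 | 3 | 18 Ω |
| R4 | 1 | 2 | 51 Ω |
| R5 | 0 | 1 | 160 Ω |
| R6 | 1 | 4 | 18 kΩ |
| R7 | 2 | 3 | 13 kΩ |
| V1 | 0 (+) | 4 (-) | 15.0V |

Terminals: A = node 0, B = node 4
Nodal analysis, taking node 4 as the 0 V reference.
Source V1 fixes V_0 = 15 V.
KCL at each unknown node (sum of currents leaving = 0; resistances in Ω):
  Node 1: (V_1 - V_2)/51 + (V_1 - 15)/160 + (V_1 - 0)/18000 = 0
  Node 2: (V_2 - 0)/2.4 + (V_2 - 15)/7500 + (V_2 - V_1)/51 + (V_2 - V_3)/13000 = 0
  Node 3: (V_3 - 15)/18 + (V_3 - V_2)/13000 = 0
Collecting terms (coefficients in siemens):
  0.02591·V_1 - 0.01961·V_2 = 0.09375
  0.4365·V_2 - 0.01961·V_1 - 0.00007692·V_3 = 0.002
  0.05563·V_3 - 0.00007692·V_2 = 0.8333
Solving these 3 simultaneous equations (Gaussian elimination) gives:
  V_1 = 3.751 V, V_2 = 0.1757 V, V_3 = 14.98 V
Power in each resistor, P = (ΔV)²/R:
  P_R1 = (0.1757 - 0)²/2.4 = 0.01286 W
  P_R2 = (15 - 0.1757)²/7500 = 0.0293 W
  P_R3 = (15 - 14.98)²/18 = 0.00002334 W
  P_R4 = (3.751 - 0.1757)²/51 = 0.2506 W
  P_R5 = (15 - 3.751)²/160 = 0.7909 W
  P_R6 = (3.751 - 0)²/18000 = 0.0007816 W
  P_R7 = (0.1757 - 14.98)²/13000 = 0.01686 W
P_total = P_R1 + P_R2 + P_R3 + P_R4 + P_R5 + P_R6 + P_R7 = 1.101 W

Final answer: 1.101 W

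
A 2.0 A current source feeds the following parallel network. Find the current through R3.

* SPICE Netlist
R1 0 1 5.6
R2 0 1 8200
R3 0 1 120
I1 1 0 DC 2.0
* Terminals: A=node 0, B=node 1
All resistors sit directly between nodes 0 and 1, so they are in parallel and share one voltage V; the full source current 2 A splits among them.
1/R_par = 1/5.6 + 1/8200 + 1/120 = 0.187 S  =>  R_par = 5.347 Ω
V = I × R_par = 2 × 5.347 = 10.69 V
I_R3 = V/R3 = 10.69/120 = 0.08911 A

Final answer: 0.08911 A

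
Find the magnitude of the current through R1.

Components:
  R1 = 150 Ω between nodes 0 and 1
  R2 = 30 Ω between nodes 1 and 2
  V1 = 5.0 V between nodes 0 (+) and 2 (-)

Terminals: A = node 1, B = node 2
Nodal analysis, taking node 2 as the 0 V reference.
Source V1 fixes V_0 = 5 V.
KCL at each unknown node (sum of currents leaving = 0; resistances in Ω):
  Node 1: (V_1 - 5)/150 + (V_1 - 0)/30 = 0
Collecting terms: 0.04 × V_1 = 0.03333  =>  V_1 = 0.8333 V
I_R1 = (V_0 - V_1)/R1 = (5 - 0.8333)/150 = 0.02778 A
|I_R1| = 0.02778 A

Final answer: |I_R1| = 0.02778 A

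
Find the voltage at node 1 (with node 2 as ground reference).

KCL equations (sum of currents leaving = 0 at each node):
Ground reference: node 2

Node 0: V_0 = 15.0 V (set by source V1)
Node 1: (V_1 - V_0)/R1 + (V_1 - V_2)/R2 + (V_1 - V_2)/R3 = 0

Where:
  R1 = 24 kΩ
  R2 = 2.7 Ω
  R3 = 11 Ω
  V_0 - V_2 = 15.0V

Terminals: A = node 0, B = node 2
Nodal analysis, taking node 2 as the 0 V reference.
Source V1 fixes V_0 = 15 V.
KCL at each unknown node (sum of currents leaving = 0; resistances in Ω):
  Node 1: (V_1 - 15)/24000 + (V_1 - 0)/2.7 + (V_1 - 0)/11 = 0
Collecting terms: 0.4613 × V_1 = 0.000625  =>  V_1 = 0.001355 V
The requested potential is V_1 = 0.001355 V.

Final answer: V_1 = 0.001355 V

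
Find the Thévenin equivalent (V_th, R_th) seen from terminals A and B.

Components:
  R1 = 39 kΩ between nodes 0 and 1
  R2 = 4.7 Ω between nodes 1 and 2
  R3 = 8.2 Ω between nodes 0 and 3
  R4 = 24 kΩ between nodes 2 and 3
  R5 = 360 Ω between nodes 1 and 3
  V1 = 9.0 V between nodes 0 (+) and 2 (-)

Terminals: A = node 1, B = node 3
Step 1 — V_th is the open-circuit voltage V_A - V_B (nothing connected across the terminals).
Nodal analysis, taking node 2 as the 0 V reference.
Source V1 fixes V_0 = 9 V.
KCL at each unknown node (sum of currents leaving = 0; resistances in Ω):
  Node 1: (V_1 - 9)/39000 + (V_1 - 0)/4.7 + (V_1 - V_3)/360 = 0
  Node 3: (V_3 - 9)/8.2 + (V_3 - 0)/24000 + (V_3 - V_1)/360 = 0
Collecting terms (coefficients in siemens):
  0.2156·V_1 - 0.002778·V_3 = 0.0002308
  0.1248·V_3 - 0.002778·V_1 = 1.098
Determinant D = (0.2156)(0.1248) - (-0.002778)(-0.002778) = 0.02689
V_1 = [(0.0002308)(0.1248) - (-0.002778)(1.098)]/D = 0.1145 V
V_3 = [(0.2156)(1.098) - (0.0002308)(-0.002778)]/D = 8.799 V
V_th = V_1 - V_3 = 0.1145 - 8.799 = -8.685 V
Step 2 — R_th: zero the source — replace V1 by a short circuit (node 2 merges into node 0) — and find the resistance seen between A (node 1) and B (node 3).
Reduce the network between node 1 (A) and node 3 (B) by series/parallel combination:
  Rp1 = R1 ‖ R2 (parallel, both between nodes 0 and 1) = 1/(1/39000 + 1/4.7) = 4.699 Ω
  Rp2 = R3 ‖ R4 (parallel, both between nodes 0 and 3) = 1/(1/8.2 + 1/24000) = 8.197 Ω
  Rs1 = Rp1 + Rp2 (series, joined only at node 0) = 4.699 + 8.197 = 12.9 Ω
  Rp3 = R5 ‖ Rs1 (parallel, both between nodes 1 and 3) = 1/(1/360 + 1/12.9) = 12.45 Ω
R_th = 12.45 Ω

Final answer: V_th = -8.685 V, R_th = 12.45 Ω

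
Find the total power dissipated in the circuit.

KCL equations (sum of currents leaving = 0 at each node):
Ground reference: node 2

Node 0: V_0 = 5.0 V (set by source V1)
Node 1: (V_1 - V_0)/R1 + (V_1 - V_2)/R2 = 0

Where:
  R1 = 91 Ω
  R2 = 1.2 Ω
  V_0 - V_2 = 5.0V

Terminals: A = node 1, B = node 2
Nodal analysis, taking node 2 as the 0 V reference.
Source V1 fixes V_0 = 5 V.
KCL at each unknown node (sum of currents leaving = 0; resistances in Ω):
  Node 1: (V_1 - 5)/91 + (V_1 - 0)/1.2 = 0
Collecting terms: 0.8443 × V_1 = 0.05495  =>  V_1 = 0.06508 V
Power in each resistor, P = (ΔV)²/R:
  P_R1 = (5 - 0.06508)²/91 = 0.2676 W
  P_R2 = (0.06508 - 0)²/1.2 = 0.003529 W
P_total = P_R1 + P_R2 = 0.2711 W

Final answer: 0.2711 W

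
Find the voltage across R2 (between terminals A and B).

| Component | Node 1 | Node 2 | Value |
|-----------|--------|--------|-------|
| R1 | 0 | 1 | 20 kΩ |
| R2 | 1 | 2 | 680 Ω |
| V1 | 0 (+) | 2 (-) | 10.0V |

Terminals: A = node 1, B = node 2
R1 and R2 are in series across V1 (node 0 → node 1 → node 2), and the output A–B is taken across R2, so this is a voltage divider.
Series current: I = V1/(R1 + R2) = 10/(20000 + 680) = 10/20680 = 0.0004836 A
V_R2 = I × R2 = V1 × R2/(R1 + R2) = 10 × 680/20680 = 0.3288 V

Final answer: 0.3288 V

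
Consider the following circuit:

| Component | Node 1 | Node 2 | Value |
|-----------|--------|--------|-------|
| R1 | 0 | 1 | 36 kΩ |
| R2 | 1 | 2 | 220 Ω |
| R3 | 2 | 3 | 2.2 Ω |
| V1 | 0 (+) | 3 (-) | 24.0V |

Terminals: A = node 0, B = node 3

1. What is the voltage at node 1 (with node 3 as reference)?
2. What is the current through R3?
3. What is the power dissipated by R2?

Nodal analysis, taking node 3 as the 0 V reference.
Source V1 fixes V_0 = 24 V.
KCL at each unknown node (sum of currents leaving = 0; resistances in Ω):
  Node 1: (V_1 - 24)/36000 + (V_1 - V_2)/220 = 0
  Node 2: (V_2 - V_1)/220 + (V_2 - 0)/2.2 = 0
Collecting terms (coefficients in siemens):
  0.004573·V_1 - 0.004545·V_2 = 0.0006667
  0.4591·V_2 - 0.004545·V_1 = 0
Determinant D = (0.004573)(0.4591) - (-0.004545)(-0.004545) = 0.002079
V_1 = [(0.0006667)(0.4591) - (-0.004545)(0)]/D = 0.1472 V
V_2 = [(0.004573)(0) - (0.0006667)(-0.004545)]/D = 0.001458 V
Part 1:
  Read off the nodal solution: V_1 = 0.1472 V
Part 2:
  I_R3 = (V_2 - V_3)/R3 = (0.001458 - 0)/2.2 = 0.0006626 A
  Magnitude: I_R3 = 0.0006626 A
Part 3:
  I_R2 = (V_1 - V_2)/R2 = (0.1472 - 0.001458)/220 = 0.0006626 A
  P_R2 = I_R2² × R2 = (0.0006626)² × 220 = 0.00009658 W

Final answers:
1. V_1 = 0.1472 V
2. I_R3 = 0.0006626 A
3. P_R2 = 9.658e-05 W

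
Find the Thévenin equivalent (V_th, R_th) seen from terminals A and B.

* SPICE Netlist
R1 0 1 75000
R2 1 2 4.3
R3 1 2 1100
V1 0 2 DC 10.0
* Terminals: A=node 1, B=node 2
Step 1 — V_th is the open-circuit voltage V_A - V_B (nothing connected across the terminals).
Nodal analysis, taking node 2 as the 0 V reference.
Source V1 fixes V_0 = 10 V.
KCL at each unknown node (sum of currents leaving = 0; resistances in Ω):
  Node 1: (V_1 - 10)/75000 + (V_1 - 0)/4.3 + (V_1 - 0)/1100 = 0
Collecting terms: 0.2335 × V_1 = 0.0001333  =>  V_1 = 0.0005711 V
V_th = V_1 - V_2 = 0.0005711 - 0 = 0.0005711 V
Step 2 — R_th: zero the source — replace V1 by a short circuit (node 2 merges into node 0) — and find the resistance seen between A (node 1) and B (node 0).
Reduce the network between node 1 (A) and node 0 (B) by series/parallel combination:
  Rp1 = R1 ‖ R2 ‖ R3 (parallel, all between nodes 0 and 1) = 1/(1/75000 + 1/4.3 + 1/1100) = 4.283 Ω
R_th = 4.283 Ω

Final answer: V_th = 0.0005711 V, R_th = 4.283 Ω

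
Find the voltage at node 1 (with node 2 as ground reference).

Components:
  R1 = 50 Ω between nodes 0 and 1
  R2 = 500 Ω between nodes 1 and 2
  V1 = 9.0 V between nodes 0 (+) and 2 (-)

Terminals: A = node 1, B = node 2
Nodal analysis, taking node 2 as the 0 V reference.
Source V1 fixes V_0 = 9 V.
KCL at each unknown node (sum of currents leaving = 0; resistances in Ω):
  Node 1: (V_1 - 9)/50 + (V_1 - 0)/500 = 0
Collecting terms: 0.022 × V_1 = 0.18  =>  V_1 = 8.182 V
The requested potential is V_1 = 8.182 V.

Final answer: V_1 = 8.182 V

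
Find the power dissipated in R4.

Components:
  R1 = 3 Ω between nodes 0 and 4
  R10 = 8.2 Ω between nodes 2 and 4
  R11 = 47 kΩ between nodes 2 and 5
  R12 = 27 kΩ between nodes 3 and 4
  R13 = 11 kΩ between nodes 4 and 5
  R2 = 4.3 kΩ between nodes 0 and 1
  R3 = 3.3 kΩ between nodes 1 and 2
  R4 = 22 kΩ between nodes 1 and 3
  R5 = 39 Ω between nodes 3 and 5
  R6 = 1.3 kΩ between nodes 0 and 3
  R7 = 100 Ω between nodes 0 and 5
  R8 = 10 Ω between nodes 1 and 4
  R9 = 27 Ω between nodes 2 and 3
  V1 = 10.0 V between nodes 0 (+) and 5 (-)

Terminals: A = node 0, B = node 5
Nodal analysis, taking node 5 as the 0 V reference.
Source V1 fixes V_0 = 10 V.
KCL at each unknown node (sum of currents leaving = 0; resistances in Ω):
  Node 1: (V_1 - 10)/4300 + (V_1 - V_2)/3300 + (V_1 - V_3)/22000 + (V_1 - V_4)/10 = 0
  Node 2: (V_2 - V_1)/3300 + (V_2 - V_3)/27 + (V_2 - V_4)/8.2 + (V_2 - 0)/47000 = 0
  Node 3: (V_3 - V_1)/22000 + (V_3 - 0)/39 + (V_3 - 10)/1300 + (V_3 - V_2)/27 + (V_3 - V_4)/27000 = 0
  Node 4: (V_4 - 10)/3 + (V_4 - V_1)/10 + (V_4 - V_2)/8.2 + (V_4 - V_3)/27000 + (V_4 - 0)/11000 = 0
Collecting terms (coefficients in siemens):
  0.1006·V_1 - 0.000303·V_2 - 0.00004545·V_3 - 0.1·V_4 = 0.002326
  0.1593·V_2 - 0.000303·V_1 - 0.03704·V_3 - 0.122·V_4 = 0
  0.06353·V_3 - 0.00004545·V_1 - 0.03704·V_2 - 0.00003704·V_4 = 0.007692
  0.5554·V_4 - 0.1·V_1 - 0.122·V_2 - 0.00003704·V_3 = 3.333
Solving these 4 simultaneous equations (Gaussian elimination) gives:
  V_1 = 9.609 V, V_2 = 8.57 V, V_3 = 5.13 V, V_4 = 9.614 V
I_R4 = (V_1 - V_3)/R4 = (9.609 - 5.13)/22000 = 0.0002036 A
P_R4 = I_R4² × R4 = (0.0002036)² × 22000 = 0.0009122 W

Final answer: 0.0009122 W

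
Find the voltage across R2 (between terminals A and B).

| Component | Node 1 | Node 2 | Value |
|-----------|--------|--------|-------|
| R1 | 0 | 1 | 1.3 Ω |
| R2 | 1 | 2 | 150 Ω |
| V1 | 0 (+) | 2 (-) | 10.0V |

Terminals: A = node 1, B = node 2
R1 and R2 are in series across V1 (node 0 → node 1 → node 2), and the output A–B is taken across R2, so this is a voltage divider.
Series current: I = V1/(R1 + R2) = 10/(1.3 + 150) = 10/151.3 = 0.06609 A
V_R2 = I × R2 = V1 × R2/(R1 + R2) = 10 × 150/151.3 = 9.914 V

Final answer: 9.914 V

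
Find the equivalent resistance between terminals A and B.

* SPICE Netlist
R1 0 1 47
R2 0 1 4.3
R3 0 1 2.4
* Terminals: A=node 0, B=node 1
Reduce the network between node 0 (A) and node 1 (B) by series/parallel combination:
  Rp1 = R1 ‖ R2 ‖ R3 (parallel, all between nodes 0 and 1) = 1/(1/47 + 1/4.3 + 1/2.4) = 1.491 Ω
R_eq = 1.491 Ω

Final answer: 1.491 Ω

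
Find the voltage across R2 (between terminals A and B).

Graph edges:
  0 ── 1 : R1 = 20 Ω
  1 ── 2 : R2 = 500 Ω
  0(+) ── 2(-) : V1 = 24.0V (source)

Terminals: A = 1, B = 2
R1 and R2 are in series across V1 (node 0 → node 1 → node 2), and the output A–B is taken across R2, so this is a voltage divider.
Series current: I = V1/(R1 + R2) = 24/(20 + 500) = 24/520 = 0.04615 A
V_R2 = I × R2 = V1 × R2/(R1 + R2) = 24 × 500/520 = 23.08 V

Final answer: 23.08 V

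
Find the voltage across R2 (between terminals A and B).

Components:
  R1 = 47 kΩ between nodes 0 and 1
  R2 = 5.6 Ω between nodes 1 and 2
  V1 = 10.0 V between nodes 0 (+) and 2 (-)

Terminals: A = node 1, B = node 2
R1 and R2 are in series across V1 (node 0 → node 1 → node 2), and the output A–B is taken across R2, so this is a voltage divider.
Series current: I = V1/(R1 + R2) = 10/(47000 + 5.6) = 10/47010 = 0.0002127 A
V_R2 = I × R2 = V1 × R2/(R1 + R2) = 10 × 5.6/47010 = 0.001191 V

Final answer: 0.001191 V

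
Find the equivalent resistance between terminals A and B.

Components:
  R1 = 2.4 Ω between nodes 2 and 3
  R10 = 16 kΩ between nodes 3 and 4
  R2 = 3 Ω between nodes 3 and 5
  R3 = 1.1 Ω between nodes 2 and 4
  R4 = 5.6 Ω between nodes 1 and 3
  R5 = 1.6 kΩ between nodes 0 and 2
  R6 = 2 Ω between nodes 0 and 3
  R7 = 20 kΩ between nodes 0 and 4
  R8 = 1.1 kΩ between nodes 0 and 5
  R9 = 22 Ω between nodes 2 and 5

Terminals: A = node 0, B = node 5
The network is not a plain series/parallel combination. Inject a 1 A test current into terminal A (node 0) and return it from terminal B (node 5); then R_eq = V_A / (1 A).
Nodal analysis, taking node 5 as the 0 V reference.
Current source I_test pushes 1 A into node 0 and draws it out of node 5.
KCL at each unknown node (sum of currents leaving = 0; resistances in Ω):
  Node 0: (V_0 - V_2)/1600 + (V_0 - V_3)/2 + (V_0 - V_4)/20000 + (V_0 - 0)/1100 - 1 = 0
  Node 1: (V_1 - V_3)/5.6 = 0
  Node 2: (V_2 - V_0)/1600 + (V_2 - V_3)/2.4 + (V_2 - V_4)/1.1 + (V_2 - 0)/22 = 0
  Node 3: (V_3 - V_0)/2 + (V_3 - V_1)/5.6 + (V_3 - V_2)/2.4 + (V_3 - 0)/3 + (V_3 - V_4)/16000 = 0
  Node 4: (V_4 - V_0)/20000 + (V_4 - V_2)/1.1 + (V_4 - V_3)/16000 = 0
Collecting terms (coefficients in siemens):
  0.5016·V_0 - 0.000625·V_2 - 0.5·V_3 - 0.00005·V_4 = 1
  0.1786·V_1 - 0.1786·V_3 = 0
  1.372·V_2 - 0.000625·V_0 - 0.4167·V_3 - 0.9091·V_4 = 0
  1.429·V_3 - 0.5·V_0 - 0.1786·V_1 - 0.4167·V_2 - 0.0000625·V_4 = 0
  0.9092·V_4 - 0.00005·V_0 - 0.9091·V_2 - 0.0000625·V_3 = 0
Solving these 5 simultaneous equations (Gaussian elimination) gives:
  V_0 = 4.648 V, V_1 = 2.66 V, V_2 = 2.402 V, V_3 = 2.66 V
  V_4 = 2.402 V
R_eq = V_0 / 1 A = 4.648 Ω

Final answer: 4.648 Ω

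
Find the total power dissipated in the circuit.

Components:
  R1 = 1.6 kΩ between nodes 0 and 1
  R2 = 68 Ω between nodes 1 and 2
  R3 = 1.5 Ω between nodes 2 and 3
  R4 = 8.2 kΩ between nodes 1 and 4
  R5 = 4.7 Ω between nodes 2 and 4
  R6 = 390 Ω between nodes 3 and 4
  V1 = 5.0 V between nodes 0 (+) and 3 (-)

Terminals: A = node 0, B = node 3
Nodal analysis, taking node 3 as the 0 V reference.
Source V1 fixes V_0 = 5 V.
KCL at each unknown node (sum of currents leaving = 0; resistances in Ω):
  Node 1: (V_1 - 5)/1600 + (V_1 - V_2)/68 + (V_1 - V_4)/8200 = 0
  Node 2: (V_2 - V_1)/68 + (V_2 - 0)/1.5 + (V_2 - V_4)/4.7 = 0
  Node 4: (V_4 - V_1)/8200 + (V_4 - V_2)/4.7 + (V_4 - 0)/390 = 0
Collecting terms (coefficients in siemens):
  0.01545·V_1 - 0.01471·V_2 - 0.000122·V_4 = 0.003125
  0.8941·V_2 - 0.01471·V_1 - 0.2128·V_4 = 0
  0.2155·V_4 - 0.000122·V_1 - 0.2128·V_2 = 0
Solving these 3 simultaneous equations (Gaussian elimination) gives:
  V_1 = 0.2065 V, V_2 = 0.004476 V, V_4 = 0.004538 V
Power in each resistor, P = (ΔV)²/R:
  P_R1 = (5 - 0.2065)²/1600 = 0.01436 W
  P_R2 = (0.2065 - 0.004476)²/68 = 0.0006003 W
  P_R3 = (0.004476 - 0)²/1.5 = 0.00001336 W
  P_R4 = (0.2065 - 0.004538)²/8200 = 0.000004975 W
  P_R5 = (0.004476 - 0.004538)²/4.7 = 0.000000000794 W
  P_R6 = (0 - 0.004538)²/390 = 0.00000005279 W
P_total = P_R1 + P_R2 + P_R3 + P_R4 + P_R5 + P_R6 = 0.01498 W

Final answer: 0.01498 W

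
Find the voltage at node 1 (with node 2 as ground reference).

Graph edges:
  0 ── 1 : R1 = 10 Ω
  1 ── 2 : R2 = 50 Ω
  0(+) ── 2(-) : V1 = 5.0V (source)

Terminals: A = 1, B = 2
Nodal analysis, taking node 2 as the 0 V reference.
Source V1 fixes V_0 = 5 V.
KCL at each unknown node (sum of currents leaving = 0; resistances in Ω):
  Node 1: (V_1 - 5)/10 + (V_1 - 0)/50 = 0
Collecting terms: 0.12 × V_1 = 0.5  =>  V_1 = 4.167 V
The requested potential is V_1 = 4.167 V.

Final answer: V_1 = 4.167 V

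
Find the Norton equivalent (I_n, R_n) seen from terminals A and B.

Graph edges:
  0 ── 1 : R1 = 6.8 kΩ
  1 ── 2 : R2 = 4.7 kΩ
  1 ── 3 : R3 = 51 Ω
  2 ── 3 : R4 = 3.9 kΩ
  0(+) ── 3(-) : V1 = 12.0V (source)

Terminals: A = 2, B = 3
Find the Thévenin equivalent first; then I_n = V_th/R_th and R_n = R_th.
Step 1 — V_th is the open-circuit voltage V_A - V_B (nothing connected across the terminals).
Nodal analysis, taking node 3 as the 0 V reference.
Source V1 fixes V_0 = 12 V.
KCL at each unknown node (sum of currents leaving = 0; resistances in Ω):
  Node 1: (V_1 - 12)/6800 + (V_1 - V_2)/4700 + (V_1 - 0)/51 = 0
  Node 2: (V_2 - V_1)/4700 + (V_2 - 0)/3900 = 0
Collecting terms (coefficients in siemens):
  0.01997·V_1 - 0.0002128·V_2 = 0.001765
  0.0004692·V_2 - 0.0002128·V_1 = 0
Determinant D = (0.01997)(0.0004692) - (-0.0002128)(-0.0002128) = 0.000009323
V_1 = [(0.001765)(0.0004692) - (-0.0002128)(0)]/D = 0.08881 V
V_2 = [(0.01997)(0) - (0.001765)(-0.0002128)]/D = 0.04027 V
V_th = V_2 - V_3 = 0.04027 - 0 = 0.04027 V
Step 2 — R_th: zero the source — replace V1 by a short circuit (node 3 merges into node 0) — and find the resistance seen between A (node 2) and B (node 0).
Reduce the network between node 2 (A) and node 0 (B) by series/parallel combination:
  Rp1 = R1 ‖ R3 (parallel, both between nodes 0 and 1) = 1/(1/6800 + 1/51) = 50.62 Ω
  Rs1 = R2 + Rp1 (series, joined only at node 1) = 4700 + 50.62 = 4751 Ω
  Rp2 = R4 ‖ Rs1 (parallel, both between nodes 0 and 2) = 1/(1/3900 + 1/4751) = 2142 Ω
R_th = 2.142 kΩ
I_n = V_th/R_th = 0.04027/2142 = 0.0000188 A, and R_n = R_th = 2.142 kΩ

Final answer: I_n = 1.88e-05 A, R_n = 2.142 kΩ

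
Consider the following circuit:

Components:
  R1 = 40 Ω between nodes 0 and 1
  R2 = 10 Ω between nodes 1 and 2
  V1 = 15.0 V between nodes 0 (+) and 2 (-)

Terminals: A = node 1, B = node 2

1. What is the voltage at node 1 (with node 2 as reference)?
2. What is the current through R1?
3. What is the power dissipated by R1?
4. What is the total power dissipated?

Nodal analysis, taking node 2 as the 0 V reference.
Source V1 fixes V_0 = 15 V.
KCL at each unknown node (sum of currents leaving = 0; resistances in Ω):
  Node 1: (V_1 - 15)/40 + (V_1 - 0)/10 = 0
Collecting terms: 0.125 × V_1 = 0.375  =>  V_1 = 3 V
Part 1:
  Read off the nodal solution: V_1 = 3 V
Part 2:
  I_R1 = (V_0 - V_1)/R1 = (15 - 3)/40 = 0.3 A
  Magnitude: I_R1 = 0.3 A
Part 3:
  I_R1 = (V_0 - V_1)/R1 = (15 - 3)/40 = 0.3 A
  P_R1 = I_R1² × R1 = (0.3)² × 40 = 3.6 W
Part 4:
  Power in each resistor, P = (ΔV)²/R:
    P_R1 = (15 - 3)²/40 = 3.6 W
    P_R2 = (3 - 0)²/10 = 0.9 W
  P_total = P_R1 + P_R2 = 4.5 W

Final answers:
1. V_1 = 3 V
2. I_R1 = 0.3 A
3. P_R1 = 3.6 W
4. P_total = 4.5 W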